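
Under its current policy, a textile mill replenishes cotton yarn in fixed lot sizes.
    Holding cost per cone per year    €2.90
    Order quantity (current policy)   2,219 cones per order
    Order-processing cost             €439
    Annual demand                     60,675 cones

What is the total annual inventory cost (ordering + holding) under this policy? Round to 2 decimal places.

€15,221.30

Ordering: D/Q × S = 60,675/2,219 × €439 = €12,003.75
Holding:  Q/2 × H = 2,219/2 × €2.9 = €3,217.55
Total = €12,003.75 + €3,217.55 = €15,221.30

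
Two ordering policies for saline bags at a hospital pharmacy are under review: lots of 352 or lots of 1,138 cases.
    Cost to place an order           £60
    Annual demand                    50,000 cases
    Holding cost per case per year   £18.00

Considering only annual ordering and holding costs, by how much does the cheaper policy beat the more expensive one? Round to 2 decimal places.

For each Q, cost = (D/Q)·S + (Q/2)·H.
TC(352) = (50,000/352)×60 + (352/2)×18 = £11,690.73
TC(1,138) = (50,000/1,138)×60 + (1,138/2)×18 = £12,878.20
Cheaper: Q = 352.  Difference = £1,187.48

£1,187.48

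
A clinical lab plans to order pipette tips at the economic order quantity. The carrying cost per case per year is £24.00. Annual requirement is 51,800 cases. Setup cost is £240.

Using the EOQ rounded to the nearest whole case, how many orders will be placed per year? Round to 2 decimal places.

50.88 orders per year

EOQ = √(2DS/H) = √(2 × 51,800 × 240 / 24)
    = √(1,036,000.00) ≈ 1,017.84 → Q = 1,018
Orders per year = D/Q = 51,800 / 1,018 = 50.884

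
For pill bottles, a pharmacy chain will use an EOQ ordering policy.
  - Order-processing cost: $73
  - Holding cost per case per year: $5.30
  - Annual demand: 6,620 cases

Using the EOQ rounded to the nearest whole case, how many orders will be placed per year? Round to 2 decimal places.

Optimal lot size Q* = (2 × 6,620 × $73 / $5.3)^½ ≈ 427.04 → Q = 427
N = D/Q = 6,620/427 ≈ 15.504 orders/yr

15.50 orders per year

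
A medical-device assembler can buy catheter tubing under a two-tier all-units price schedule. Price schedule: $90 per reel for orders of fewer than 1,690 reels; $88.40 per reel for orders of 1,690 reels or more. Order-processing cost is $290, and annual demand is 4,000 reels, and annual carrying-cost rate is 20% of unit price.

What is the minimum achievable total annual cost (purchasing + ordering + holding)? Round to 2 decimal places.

$366,462.20

H₁ = 20%×$90 = $18.0000;  H₂ = 20%×$88.40 = $17.6800
EOQ₁ = √(2×4,000×290/18.0000) = 359.01  (< 1,690, feasible at tier 1)
EOQ₂ = √(2×4,000×290/17.6800) = 362.25  (< 1,690 → use Q = 1,690 at tier-2 price)
TC(tier 1 (EOQ₁), Q≈359.0) = $366,462.20
TC(tier 2, Q≈1,690.0) = $369,225.99
Minimum at tier 1 (EOQ₁): $366,462.20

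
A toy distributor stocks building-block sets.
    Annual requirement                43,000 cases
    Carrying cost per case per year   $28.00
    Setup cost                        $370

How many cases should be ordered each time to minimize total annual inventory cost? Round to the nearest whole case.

Q* = √(2·D·S / H) = √(2·43,000·370 / 28) = √1,136,428.6 ≈ 1,066.03

1,066 cases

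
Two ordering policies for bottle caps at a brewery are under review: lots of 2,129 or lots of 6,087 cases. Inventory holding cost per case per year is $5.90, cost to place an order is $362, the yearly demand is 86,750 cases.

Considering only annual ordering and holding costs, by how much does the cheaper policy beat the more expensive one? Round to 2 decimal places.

TC(Q) = (D/Q)S + (Q/2)H
TC(2,129) = (86,750/2,129)×362 + (2,129/2)×5.9 = $21,030.90
TC(6,087) = (86,750/6,087)×362 + (6,087/2)×5.9 = $23,115.76
|ΔTC| = |$21,030.90 − $23,115.76| = $2,084.86

$2,084.86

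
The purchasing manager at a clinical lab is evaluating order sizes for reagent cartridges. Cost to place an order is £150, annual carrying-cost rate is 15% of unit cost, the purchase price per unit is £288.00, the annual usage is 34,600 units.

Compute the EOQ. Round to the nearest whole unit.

490 units

Carrying cost H = £288 × 15% = £43.2000/unit/yr
Q* = √(2·D·S / H) = √(2·34,600·150 / 43.2) = √240,277.8 ≈ 490.18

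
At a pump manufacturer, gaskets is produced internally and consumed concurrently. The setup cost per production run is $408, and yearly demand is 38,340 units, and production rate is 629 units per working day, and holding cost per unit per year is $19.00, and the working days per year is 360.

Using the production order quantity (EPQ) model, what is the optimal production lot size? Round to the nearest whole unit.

Daily demand d = 38,340/360 = 106.500; p = 629; 1 − d/p = 0.83068
EPQ = √(2DS / (H(1 − d/p)))
    = √(2 × 38,340 × 408 / (19 × 0.83068)) ≈ 1,407.92

1,408 units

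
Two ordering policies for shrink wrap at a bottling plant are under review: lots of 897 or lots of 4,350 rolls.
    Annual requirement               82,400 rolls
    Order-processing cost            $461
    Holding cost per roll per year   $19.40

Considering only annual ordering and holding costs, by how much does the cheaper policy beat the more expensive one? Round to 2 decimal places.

$121.67

TC(Q) = (D/Q)S + (Q/2)H
TC(897) = (82,400/897)×461 + (897/2)×19.4 = $51,049.17
TC(4,350) = (82,400/4,350)×461 + (4,350/2)×19.4 = $50,927.51
Cheaper: Q = 4,350.  Difference = $121.67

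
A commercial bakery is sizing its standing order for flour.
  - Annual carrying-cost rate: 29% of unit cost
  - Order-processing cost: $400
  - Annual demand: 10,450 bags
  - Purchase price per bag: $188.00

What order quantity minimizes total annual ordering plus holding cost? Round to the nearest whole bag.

Holding cost per bag per year: H = 29% × $188 = $54.5200
Optimal lot size Q* = (2 × 10,450 × $400 / $54.52)^½ ≈ 391.58

392 bags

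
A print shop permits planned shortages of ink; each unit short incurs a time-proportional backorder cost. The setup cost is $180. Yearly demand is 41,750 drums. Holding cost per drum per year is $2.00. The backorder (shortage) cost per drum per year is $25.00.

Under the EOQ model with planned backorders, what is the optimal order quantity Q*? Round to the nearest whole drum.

2,849 drums

Q* = √(2DS/H) · √((H + b)/b)
   = √(2 × 41,750 × 180 / 2) · √((2 + 25) / 25)
   = 2,741.350 × 1.0392 ≈ 2,848.89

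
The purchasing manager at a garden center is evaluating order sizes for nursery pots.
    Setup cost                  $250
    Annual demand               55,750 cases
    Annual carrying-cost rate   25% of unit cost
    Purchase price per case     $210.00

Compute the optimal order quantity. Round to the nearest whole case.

729 cases

H = i·C = 0.25 × $210 = $52.5000 per case-year
Optimal lot size Q* = (2 × 55,750 × $250 / $52.5)^½ ≈ 728.66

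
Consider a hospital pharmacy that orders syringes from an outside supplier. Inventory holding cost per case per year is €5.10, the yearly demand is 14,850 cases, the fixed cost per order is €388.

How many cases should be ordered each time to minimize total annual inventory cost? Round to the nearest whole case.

Q* = √(2·D·S / H) = √(2·14,850·388 / 5.1) = √2,259,529.4 ≈ 1,503.17

1,503 cases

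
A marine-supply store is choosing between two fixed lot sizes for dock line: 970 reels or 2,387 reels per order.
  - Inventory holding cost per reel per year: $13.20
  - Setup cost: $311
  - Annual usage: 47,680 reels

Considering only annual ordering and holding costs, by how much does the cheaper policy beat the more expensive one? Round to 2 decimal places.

$277.29

TC(Q) = (D/Q)S + (Q/2)H
TC(970) = (47,680/970)×311 + (970/2)×13.2 = $21,689.09
TC(2,387) = (47,680/2,387)×311 + (2,387/2)×13.2 = $21,966.38
Cheaper: Q = 970.  Difference = $277.29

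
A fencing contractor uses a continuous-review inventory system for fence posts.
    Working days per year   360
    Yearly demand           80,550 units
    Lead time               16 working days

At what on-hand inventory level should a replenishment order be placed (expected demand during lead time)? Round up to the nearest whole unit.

3,580 units

Daily demand d = 80,550 / 360 = 223.750 units/day
Demand during lead time = 223.750 × 16 = 3,580.00
Reorder point = 3,580.00 → round up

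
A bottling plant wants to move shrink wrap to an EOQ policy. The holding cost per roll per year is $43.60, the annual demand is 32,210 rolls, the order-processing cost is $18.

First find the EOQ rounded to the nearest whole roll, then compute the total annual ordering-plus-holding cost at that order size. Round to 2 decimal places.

2DS/H = 2·32,210·18/43.6 = 26,595.41
EOQ = √26,595.41 ≈ 163.08 → Q = 163 rolls
Ordering: D/Q × S = 32,210/163 × $18 = $3,556.93
Holding:  Q/2 × H = 163/2 × $43.6 = $3,553.40
Total = $3,556.93 + $3,553.40 = $7,110.33

$7,110.33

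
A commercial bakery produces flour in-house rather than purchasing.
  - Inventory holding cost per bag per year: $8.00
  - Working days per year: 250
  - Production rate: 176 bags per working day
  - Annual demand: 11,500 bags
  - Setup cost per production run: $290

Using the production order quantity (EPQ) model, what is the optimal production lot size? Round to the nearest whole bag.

Daily demand d = 11,500/250 = 46.000; p = 176; 1 − d/p = 0.73864
EPQ = √(2DS / (H(1 − d/p)))
    = √(2 × 11,500 × 290 / (8 × 0.73864)) ≈ 1,062.44

1,062 bags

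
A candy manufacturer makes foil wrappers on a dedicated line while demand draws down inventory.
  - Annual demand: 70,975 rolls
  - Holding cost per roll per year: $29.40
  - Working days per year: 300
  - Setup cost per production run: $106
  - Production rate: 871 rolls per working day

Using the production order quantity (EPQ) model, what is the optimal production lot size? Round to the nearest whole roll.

Daily demand d = 70,975/300 = 236.583; p = 871; 1 − d/p = 0.72838
EPQ = √(2DS / (H(1 − d/p)))
    = √(2 × 70,975 × 106 / (29.4 × 0.72838)) ≈ 838.24

838 rolls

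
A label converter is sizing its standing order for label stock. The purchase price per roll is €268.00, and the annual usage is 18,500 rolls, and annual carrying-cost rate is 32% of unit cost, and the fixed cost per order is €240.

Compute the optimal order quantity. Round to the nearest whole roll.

Carrying cost H = €268 × 32% = €85.7600/roll/yr
Q* = √(2·D·S / H) = √(2·18,500·240 / 85.76) = √103,544.8 ≈ 321.78

322 rolls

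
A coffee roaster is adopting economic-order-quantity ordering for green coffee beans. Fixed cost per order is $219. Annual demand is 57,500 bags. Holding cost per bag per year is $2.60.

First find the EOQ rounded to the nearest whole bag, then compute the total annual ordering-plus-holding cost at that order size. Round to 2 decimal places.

$8,092.03

Q* = √(2·D·S / H) = √(2·57,500·219 / 2.6) = √9,686,538.5 ≈ 3,112.32 → Q = 3,112 bags
Orders/yr = 57,500/3,112 = 18.477; ordering cost = 18.477 × $219 = $4,046.43
Average inventory = 3,112/2 = 1556; holding cost = 1556 × $2.6 = $4,045.60
Total = $4,046.43 + $4,045.60 = $8,092.03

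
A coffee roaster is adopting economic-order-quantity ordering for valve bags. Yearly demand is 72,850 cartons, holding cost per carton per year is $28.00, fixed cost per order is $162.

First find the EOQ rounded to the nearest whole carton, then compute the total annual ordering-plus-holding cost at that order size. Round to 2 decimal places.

2DS/H = 2·72,850·162/28 = 842,978.57
EOQ = √842,978.57 ≈ 918.14 → Q = 918 cartons
Ordering: D/Q × S = 72,850/918 × $162 = $12,855.88
Holding:  Q/2 × H = 918/2 × $28 = $12,852.00
Total = $12,855.88 + $12,852.00 = $25,707.88

$25,707.88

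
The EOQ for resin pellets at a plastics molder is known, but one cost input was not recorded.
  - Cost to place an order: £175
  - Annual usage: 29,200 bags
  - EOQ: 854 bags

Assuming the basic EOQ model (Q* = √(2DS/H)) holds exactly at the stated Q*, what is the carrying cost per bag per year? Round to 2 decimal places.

Since Q* = (2DS/H)^½, squaring gives Q*²·H = 2DS.
H = 2DS / Q² = 2 × 29,200 × 175 / 854² = 14.0131

£14.01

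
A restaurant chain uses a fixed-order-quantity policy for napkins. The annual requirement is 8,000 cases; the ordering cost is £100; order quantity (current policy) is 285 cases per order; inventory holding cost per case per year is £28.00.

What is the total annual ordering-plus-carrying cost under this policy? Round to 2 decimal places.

£6,797.02

Ordering: D/Q × S = 8,000/285 × £100 = £2,807.02
Holding:  Q/2 × H = 285/2 × £28 = £3,990.00
Total = £2,807.02 + £3,990.00 = £6,797.02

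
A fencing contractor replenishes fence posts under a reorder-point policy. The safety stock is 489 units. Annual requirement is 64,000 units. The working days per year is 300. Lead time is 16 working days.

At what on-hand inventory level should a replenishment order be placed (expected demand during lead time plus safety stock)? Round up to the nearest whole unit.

Daily demand d = 64,000 / 300 = 213.333 units/day
Demand during lead time = 213.333 × 16 = 3,413.33
Reorder point = 3,413.33 + 489 = 3,902.33 → round up

3,903 units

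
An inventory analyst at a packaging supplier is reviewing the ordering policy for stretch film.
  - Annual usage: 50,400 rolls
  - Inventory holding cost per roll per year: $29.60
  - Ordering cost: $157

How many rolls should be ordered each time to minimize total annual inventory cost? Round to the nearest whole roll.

Optimal lot size Q* = (2 × 50,400 × $157 / $29.6)^½ ≈ 731.20

731 rolls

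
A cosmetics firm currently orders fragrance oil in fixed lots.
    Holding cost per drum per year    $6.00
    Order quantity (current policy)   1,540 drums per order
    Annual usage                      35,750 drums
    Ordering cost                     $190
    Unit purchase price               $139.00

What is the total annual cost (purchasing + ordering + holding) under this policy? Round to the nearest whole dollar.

$4,978,281

Ordering: D/Q × S = 35,750/1,540 × $190 = $4,410.71
Holding:  Q/2 × H = 1,540/2 × $6 = $4,620.00
Purchase cost = D·C = 35,750 × 139 = $4,969,250.00
Total = $4,410.71 + $4,620.00 + $4,969,250.00 = $4,978,280.71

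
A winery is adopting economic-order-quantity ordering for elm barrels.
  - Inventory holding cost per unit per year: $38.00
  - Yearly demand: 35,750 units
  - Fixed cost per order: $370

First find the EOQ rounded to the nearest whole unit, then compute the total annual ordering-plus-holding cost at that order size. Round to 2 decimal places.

$31,706.31

EOQ = √(2DS/H) = √(2 × 35,750 × 370 / 38)
    = √(696,184.21) ≈ 834.38 → Q = 834 units
Orders/yr = 35,750/834 = 42.866; ordering cost = 42.866 × $370 = $15,860.31
Average inventory = 834/2 = 417; holding cost = 417 × $38 = $15,846.00
Total = $15,860.31 + $15,846.00 = $31,706.31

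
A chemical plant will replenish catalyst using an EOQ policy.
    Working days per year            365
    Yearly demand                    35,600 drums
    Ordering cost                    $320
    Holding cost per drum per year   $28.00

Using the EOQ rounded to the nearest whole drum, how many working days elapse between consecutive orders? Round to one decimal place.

9.2 days

EOQ = √(2DS/H) = √(2 × 35,600 × 320 / 28)
    = √(813,714.29) ≈ 902.06 → Q = 902 drums
T = Q/D × 365 days = 902/35,600 × 365 = 9.248 days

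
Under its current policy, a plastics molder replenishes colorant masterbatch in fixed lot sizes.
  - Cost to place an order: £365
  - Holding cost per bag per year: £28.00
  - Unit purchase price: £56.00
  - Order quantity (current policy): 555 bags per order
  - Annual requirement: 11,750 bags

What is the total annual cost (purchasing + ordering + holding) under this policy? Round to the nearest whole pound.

Orders/yr = 11,750/555 = 21.171; ordering cost = 21.171 × £365 = £7,727.48
Average inventory = 555/2 = 277.5; holding cost = 277.5 × £28 = £7,770.00
Purchase cost = D·C = 11,750 × 56 = £658,000.00
Total = £7,727.48 + £7,770.00 + £658,000.00 = £673,497.48

£673,497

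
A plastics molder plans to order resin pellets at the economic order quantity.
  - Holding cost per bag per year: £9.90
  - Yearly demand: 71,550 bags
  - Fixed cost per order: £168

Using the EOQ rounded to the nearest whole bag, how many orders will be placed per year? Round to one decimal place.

45.9 orders per year

Q* = √(2·D·S / H) = √(2·71,550·168 / 9.9) = √2,428,363.6 ≈ 1,558.32 → Q = 1,558
Orders per year = D/Q = 71,550 / 1,558 = 45.924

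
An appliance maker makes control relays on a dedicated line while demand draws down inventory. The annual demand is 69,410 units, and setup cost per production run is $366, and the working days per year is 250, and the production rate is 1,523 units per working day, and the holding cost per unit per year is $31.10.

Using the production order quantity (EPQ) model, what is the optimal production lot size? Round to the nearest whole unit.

d = 69,410/250 = 277.6400 units/day;  effective holding cost H(1 − d/p) = 31.1·(1 − 277.6400/1523) = 25.43053
Q* = √(2DS / H_eff) = √(2·69,410·366 / 25.43053) ≈ 1,413.48

1,413 units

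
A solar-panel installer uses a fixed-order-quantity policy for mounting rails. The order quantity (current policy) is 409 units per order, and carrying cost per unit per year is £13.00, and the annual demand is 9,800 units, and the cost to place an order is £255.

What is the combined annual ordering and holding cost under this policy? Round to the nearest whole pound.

Orders/yr = 9,800/409 = 23.961; ordering cost = 23.961 × £255 = £6,110.02
Average inventory = 409/2 = 204.5; holding cost = 204.5 × £13 = £2,658.50
Total = £6,110.02 + £2,658.50 = £8,768.52

£8,769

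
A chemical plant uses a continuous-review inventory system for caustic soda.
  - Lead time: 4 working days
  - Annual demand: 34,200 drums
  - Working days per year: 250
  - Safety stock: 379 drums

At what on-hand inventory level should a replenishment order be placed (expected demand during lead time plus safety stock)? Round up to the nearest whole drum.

927 drums

Daily demand d = 34,200 / 250 = 136.800 drums/day
Demand during lead time = 136.800 × 4 = 547.20
Reorder point = 547.20 + 379 = 926.20 → round up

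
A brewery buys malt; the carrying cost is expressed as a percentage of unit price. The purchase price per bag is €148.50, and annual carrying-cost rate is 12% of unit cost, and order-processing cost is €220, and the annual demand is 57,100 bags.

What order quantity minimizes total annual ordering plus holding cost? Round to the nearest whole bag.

Carrying cost H = €148.5 × 12% = €17.8200/bag/yr
Optimal lot size Q* = (2 × 57,100 × €220 / €17.82)^½ ≈ 1,187.38

1,187 bags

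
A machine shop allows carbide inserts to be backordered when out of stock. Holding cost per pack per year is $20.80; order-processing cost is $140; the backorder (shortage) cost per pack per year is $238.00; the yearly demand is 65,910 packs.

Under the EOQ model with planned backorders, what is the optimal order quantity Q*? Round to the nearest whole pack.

Basic EOQ = √(2·65,910·140/20.8) = 941.939
Backorder adjustment √((H+b)/b) = √((20.8+238)/238) = 1.0428
Q* = 941.939 × 1.0428 ≈ 982.24

982 packs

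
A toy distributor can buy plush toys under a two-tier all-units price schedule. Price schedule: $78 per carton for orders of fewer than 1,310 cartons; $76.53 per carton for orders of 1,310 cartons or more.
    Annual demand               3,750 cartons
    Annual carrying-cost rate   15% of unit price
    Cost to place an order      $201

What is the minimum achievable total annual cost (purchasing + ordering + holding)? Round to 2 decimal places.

H₁ = 15%×$78 = $11.7000;  H₂ = 15%×$76.53 = $11.4795
EOQ₁ = √(2×3,750×201/11.7000) = 358.95  (< 1,310, feasible at tier 1)
EOQ₂ = √(2×3,750×201/11.4795) = 362.38  (< 1,310 → use Q = 1,310 at tier-2 price)
TC(tier 1 (EOQ₁), Q≈359.0) = $296,699.73
TC(tier 2, Q≈1,310.0) = $295,081.95
Minimum at tier 2: $295,081.95

$295,081.95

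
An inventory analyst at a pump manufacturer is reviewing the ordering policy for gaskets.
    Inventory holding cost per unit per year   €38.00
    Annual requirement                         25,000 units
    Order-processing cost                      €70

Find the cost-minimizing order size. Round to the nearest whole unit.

303 units

Q* = √(2·D·S / H) = √(2·25,000·70 / 38) = √92,105.3 ≈ 303.49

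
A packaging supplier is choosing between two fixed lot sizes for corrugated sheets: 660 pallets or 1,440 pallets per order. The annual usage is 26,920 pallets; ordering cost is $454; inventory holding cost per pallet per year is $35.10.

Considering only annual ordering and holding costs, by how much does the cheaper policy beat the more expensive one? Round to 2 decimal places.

For each Q, cost = (D/Q)·S + (Q/2)·H.
TC(660) = (26,920/660)×454 + (660/2)×35.1 = $30,100.70
TC(1,440) = (26,920/1,440)×454 + (1,440/2)×35.1 = $33,759.28
Lots of 660 are cheaper by $3,658.58.

$3,658.58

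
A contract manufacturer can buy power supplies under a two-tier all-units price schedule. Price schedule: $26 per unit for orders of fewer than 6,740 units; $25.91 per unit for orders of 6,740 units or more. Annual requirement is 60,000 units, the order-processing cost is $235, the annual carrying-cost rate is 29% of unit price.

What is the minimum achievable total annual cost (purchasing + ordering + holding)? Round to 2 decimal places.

H₁ = 29%×$26 = $7.5400;  H₂ = 29%×$25.91 = $7.5139
EOQ₁ = √(2×60,000×235/7.5400) = 1,933.92  (< 6,740, feasible at tier 1)
EOQ₂ = √(2×60,000×235/7.5139) = 1,937.28  (< 6,740 → use Q = 6,740 at tier-2 price)
TC(tier 1 (EOQ₁), Q≈1,933.9) = $1,574,581.77
TC(tier 2, Q≈6,740.0) = $1,582,013.83
Minimum at tier 1 (EOQ₁): $1,574,581.77

$1,574,581.77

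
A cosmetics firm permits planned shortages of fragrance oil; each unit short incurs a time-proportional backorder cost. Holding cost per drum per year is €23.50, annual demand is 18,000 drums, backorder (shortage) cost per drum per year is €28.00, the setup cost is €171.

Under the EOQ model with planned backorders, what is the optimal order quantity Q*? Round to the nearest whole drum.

694 drums

Q* = √(2DS/H) · √((H + b)/b)
   = √(2 × 18,000 × 171 / 23.5) · √((23.5 + 28) / 28)
   = 511.818 × 1.3562 ≈ 694.13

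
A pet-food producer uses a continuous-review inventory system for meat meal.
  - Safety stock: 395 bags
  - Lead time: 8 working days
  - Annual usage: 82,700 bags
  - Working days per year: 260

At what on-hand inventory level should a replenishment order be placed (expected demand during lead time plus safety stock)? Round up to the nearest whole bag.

Daily demand d = 82,700 / 260 = 318.077 bags/day
Demand during lead time = 318.077 × 8 = 2,544.62
Reorder point = 2,544.62 + 395 = 2,939.62 → round up

2,940 bags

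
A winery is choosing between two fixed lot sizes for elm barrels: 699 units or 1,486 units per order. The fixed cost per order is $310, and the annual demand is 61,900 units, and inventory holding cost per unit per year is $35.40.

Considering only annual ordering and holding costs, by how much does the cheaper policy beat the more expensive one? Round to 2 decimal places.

TC(Q) = (D/Q)S + (Q/2)H
TC(699) = (61,900/699)×310 + (699/2)×35.4 = $39,824.37
TC(1,486) = (61,900/1,486)×310 + (1,486/2)×35.4 = $39,215.39
Cheaper: Q = 1,486.  Difference = $608.98

$608.98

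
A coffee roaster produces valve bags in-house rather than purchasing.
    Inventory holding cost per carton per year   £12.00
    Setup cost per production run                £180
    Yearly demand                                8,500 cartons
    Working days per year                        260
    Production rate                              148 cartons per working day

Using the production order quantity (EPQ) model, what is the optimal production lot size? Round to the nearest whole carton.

d = 8,500/260 = 32.6923 cartons/day;  effective holding cost H(1 − d/p) = 12·(1 − 32.6923/148) = 9.34927
Q* = √(2DS / H_eff) = √(2·8,500·180 / 9.34927) ≈ 572.10

572 cartons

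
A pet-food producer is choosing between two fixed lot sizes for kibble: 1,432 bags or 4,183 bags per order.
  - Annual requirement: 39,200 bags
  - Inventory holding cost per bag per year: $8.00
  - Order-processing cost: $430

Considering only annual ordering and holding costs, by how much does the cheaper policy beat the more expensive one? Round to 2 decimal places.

$3,262.69

TC(Q) = (D/Q)S + (Q/2)H
TC(1,432) = (39,200/1,432)×430 + (1,432/2)×8 = $17,498.95
TC(4,183) = (39,200/4,183)×430 + (4,183/2)×8 = $20,761.64
|ΔTC| = |$17,498.95 − $20,761.64| = $3,262.69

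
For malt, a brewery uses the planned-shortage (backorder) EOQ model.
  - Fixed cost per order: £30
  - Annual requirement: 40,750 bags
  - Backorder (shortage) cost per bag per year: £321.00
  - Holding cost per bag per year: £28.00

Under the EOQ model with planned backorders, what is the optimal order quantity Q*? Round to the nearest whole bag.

308 bags

Q* = √(2DS/H) · √((H + b)/b)
   = √(2 × 40,750 × 30 / 28) · √((28 + 321) / 321)
   = 295.502 × 1.0427 ≈ 308.12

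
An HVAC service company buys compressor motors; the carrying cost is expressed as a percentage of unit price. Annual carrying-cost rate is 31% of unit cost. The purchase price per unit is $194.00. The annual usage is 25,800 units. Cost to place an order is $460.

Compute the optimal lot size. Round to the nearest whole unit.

Holding cost per unit per year: H = 31% × $194 = $60.1400
EOQ = √(2DS/H) = √(2 × 25,800 × 460 / 60.14)
    = √(394,679.08) ≈ 628.23

628 units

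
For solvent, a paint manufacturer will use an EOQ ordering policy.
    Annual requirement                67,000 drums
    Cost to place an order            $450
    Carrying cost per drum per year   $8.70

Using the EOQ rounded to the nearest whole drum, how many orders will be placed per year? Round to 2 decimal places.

25.45 orders per year

Q* = √(2·D·S / H) = √(2·67,000·450 / 8.7) = √6,931,034.5 ≈ 2,632.69 → Q = 2,633
Orders per year = D/Q = 67,000 / 2,633 = 25.446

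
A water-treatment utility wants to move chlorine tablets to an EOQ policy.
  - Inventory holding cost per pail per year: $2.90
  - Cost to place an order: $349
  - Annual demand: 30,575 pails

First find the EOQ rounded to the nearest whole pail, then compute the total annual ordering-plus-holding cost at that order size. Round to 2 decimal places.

Optimal lot size Q* = (2 × 30,575 × $349 / $2.9)^½ ≈ 2,712.76 → Q = 2,713 pails
Orders/yr = 30,575/2,713 = 11.270; ordering cost = 11.270 × $349 = $3,933.16
Average inventory = 2,713/2 = 1356.5; holding cost = 1356.5 × $2.9 = $3,933.85
Total = $3,933.16 + $3,933.85 = $7,867.01

$7,867.01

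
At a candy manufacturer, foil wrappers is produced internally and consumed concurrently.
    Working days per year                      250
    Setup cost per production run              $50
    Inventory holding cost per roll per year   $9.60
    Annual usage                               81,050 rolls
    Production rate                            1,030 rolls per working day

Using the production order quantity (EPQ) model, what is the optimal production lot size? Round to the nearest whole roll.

d = 81,050/250 = 324.2000 rolls/day;  effective holding cost H(1 − d/p) = 9.6·(1 − 324.2000/1030) = 6.57833
Q* = √(2DS / H_eff) = √(2·81,050·50 / 6.57833) ≈ 1,109.99

1,110 rolls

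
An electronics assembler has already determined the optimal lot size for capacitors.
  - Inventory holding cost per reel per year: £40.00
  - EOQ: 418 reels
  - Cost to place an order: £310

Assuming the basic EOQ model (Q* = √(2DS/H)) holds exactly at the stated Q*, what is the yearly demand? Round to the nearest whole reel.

11,273 reels per year

From Q* = √(2DS/H) ⇒ Q*² = 2DS/H.
D = Q²H / (2S) = 418² × 40 / (2 × 310) = 11,272.52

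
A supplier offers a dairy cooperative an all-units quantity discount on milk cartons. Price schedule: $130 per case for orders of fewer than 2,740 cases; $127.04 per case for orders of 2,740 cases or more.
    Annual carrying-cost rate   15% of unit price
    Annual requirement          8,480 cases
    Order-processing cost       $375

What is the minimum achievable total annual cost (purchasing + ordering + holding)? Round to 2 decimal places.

H₁ = 15%×$130 = $19.5000;  H₂ = 15%×$127.04 = $19.0560
EOQ₁ = √(2×8,480×375/19.5000) = 571.10  (< 2,740, feasible at tier 1)
EOQ₂ = √(2×8,480×375/19.0560) = 577.71  (< 2,740 → use Q = 2,740 at tier-2 price)
TC(tier 1 (EOQ₁), Q≈571.1) = $1,113,536.43
TC(tier 2, Q≈2,740.0) = $1,104,566.50
Minimum at tier 2: $1,104,566.50

$1,104,566.50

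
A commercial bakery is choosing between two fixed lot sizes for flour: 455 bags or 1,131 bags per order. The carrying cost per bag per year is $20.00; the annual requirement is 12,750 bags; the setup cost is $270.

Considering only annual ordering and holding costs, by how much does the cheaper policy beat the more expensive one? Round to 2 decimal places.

For each Q, cost = (D/Q)·S + (Q/2)·H.
TC(455) = (12,750/455)×270 + (455/2)×20 = $12,115.93
TC(1,131) = (12,750/1,131)×270 + (1,131/2)×20 = $14,353.77
Lots of 455 are cheaper by $2,237.83.

$2,237.83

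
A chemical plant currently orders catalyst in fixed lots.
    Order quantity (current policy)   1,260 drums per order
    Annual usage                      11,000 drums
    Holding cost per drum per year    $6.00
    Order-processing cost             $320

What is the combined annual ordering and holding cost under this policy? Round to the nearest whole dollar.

Ordering: D/Q × S = 11,000/1,260 × $320 = $2,793.65
Holding:  Q/2 × H = 1,260/2 × $6 = $3,780.00
Total = $2,793.65 + $3,780.00 = $6,573.65

$6,574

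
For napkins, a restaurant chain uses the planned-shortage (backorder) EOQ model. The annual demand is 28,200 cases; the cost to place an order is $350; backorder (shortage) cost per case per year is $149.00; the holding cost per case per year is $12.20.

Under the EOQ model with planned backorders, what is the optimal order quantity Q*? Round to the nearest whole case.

1,323 cases

Q* = √(2DS/H) · √((H + b)/b)
   = √(2 × 28,200 × 350 / 12.2) · √((12.2 + 149) / 149)
   = 1,272.019 × 1.0401 ≈ 1,323.07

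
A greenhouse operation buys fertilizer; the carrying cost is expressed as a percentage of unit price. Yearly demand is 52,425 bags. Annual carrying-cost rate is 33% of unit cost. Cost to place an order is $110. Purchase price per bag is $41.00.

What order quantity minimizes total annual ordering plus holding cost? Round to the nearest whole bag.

H = i·C = 0.33 × $41 = $13.5300 per bag-year
Q* = √(2·D·S / H) = √(2·52,425·110 / 13.53) = √852,439.0 ≈ 923.28

923 bags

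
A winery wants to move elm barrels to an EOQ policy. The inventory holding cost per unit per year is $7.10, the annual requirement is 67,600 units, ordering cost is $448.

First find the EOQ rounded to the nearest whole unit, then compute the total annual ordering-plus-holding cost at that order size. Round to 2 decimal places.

$20,737.51

Optimal lot size Q* = (2 × 67,600 × $448 / $7.1)^½ ≈ 2,920.78 → Q = 2,921 units
Orders/yr = 67,600/2,921 = 23.143; ordering cost = 23.143 × $448 = $10,367.96
Average inventory = 2,921/2 = 1460.5; holding cost = 1460.5 × $7.1 = $10,369.55
Total = $10,367.96 + $10,369.55 = $20,737.51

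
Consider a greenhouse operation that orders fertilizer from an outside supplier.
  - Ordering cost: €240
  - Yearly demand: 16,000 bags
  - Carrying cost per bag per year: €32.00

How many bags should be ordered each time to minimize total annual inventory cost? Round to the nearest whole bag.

490 bags

EOQ = √(2DS/H) = √(2 × 16,000 × 240 / 32)
    = √(240,000.00) ≈ 489.90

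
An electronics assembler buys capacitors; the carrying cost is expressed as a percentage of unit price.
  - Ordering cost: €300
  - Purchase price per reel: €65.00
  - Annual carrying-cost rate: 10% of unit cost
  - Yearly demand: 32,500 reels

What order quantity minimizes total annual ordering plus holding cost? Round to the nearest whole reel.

1,732 reels

Carrying cost H = €65 × 10% = €6.5000/reel/yr
Q* = √(2·D·S / H) = √(2·32,500·300 / 6.5) = √3,000,000.0 ≈ 1,732.05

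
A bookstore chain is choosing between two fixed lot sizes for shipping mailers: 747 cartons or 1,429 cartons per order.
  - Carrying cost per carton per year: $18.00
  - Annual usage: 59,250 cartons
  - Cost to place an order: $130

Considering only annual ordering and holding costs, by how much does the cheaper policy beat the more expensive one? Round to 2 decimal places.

$1,216.89

TC(Q) = (D/Q)S + (Q/2)H
TC(747) = (59,250/747)×130 + (747/2)×18 = $17,034.24
TC(1,429) = (59,250/1,429)×130 + (1,429/2)×18 = $18,251.13
|ΔTC| = |$17,034.24 − $18,251.13| = $1,216.89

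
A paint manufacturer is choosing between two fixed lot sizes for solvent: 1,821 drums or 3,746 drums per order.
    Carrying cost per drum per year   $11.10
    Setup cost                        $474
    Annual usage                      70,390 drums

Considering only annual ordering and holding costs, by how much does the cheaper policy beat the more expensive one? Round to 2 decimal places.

TC(Q) = (D/Q)S + (Q/2)H
TC(1,821) = (70,390/1,821)×474 + (1,821/2)×11.1 = $28,428.82
TC(3,746) = (70,390/3,746)×474 + (3,746/2)×11.1 = $29,697.10
Lots of 1,821 are cheaper by $1,268.27.

$1,268.27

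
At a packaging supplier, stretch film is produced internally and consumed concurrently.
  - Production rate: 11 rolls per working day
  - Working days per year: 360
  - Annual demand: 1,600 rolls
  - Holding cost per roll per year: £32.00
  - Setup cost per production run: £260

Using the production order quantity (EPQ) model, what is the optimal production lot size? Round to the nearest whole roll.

d = 1,600/360 = 4.4444 rolls/day;  effective holding cost H(1 − d/p) = 32·(1 − 4.4444/11) = 19.07071
Q* = √(2DS / H_eff) = √(2·1,600·260 / 19.07071) ≈ 208.87

209 rolls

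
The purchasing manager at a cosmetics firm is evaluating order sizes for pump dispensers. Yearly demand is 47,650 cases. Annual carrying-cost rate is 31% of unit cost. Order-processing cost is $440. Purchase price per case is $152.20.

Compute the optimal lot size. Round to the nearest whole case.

943 cases

H = i·C = 0.31 × $152.2 = $47.1820 per case-year
Optimal lot size Q* = (2 × 47,650 × $440 / $47.182)^½ ≈ 942.72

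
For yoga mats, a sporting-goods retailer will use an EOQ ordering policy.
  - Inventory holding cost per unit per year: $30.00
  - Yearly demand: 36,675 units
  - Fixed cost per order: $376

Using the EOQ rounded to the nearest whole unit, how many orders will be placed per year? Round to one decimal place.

EOQ = √(2DS/H) = √(2 × 36,675 × 376 / 30)
    = √(919,320.00) ≈ 958.81 → Q = 959
Orders per year = D/Q = 36,675 / 959 = 38.243

38.2 orders per year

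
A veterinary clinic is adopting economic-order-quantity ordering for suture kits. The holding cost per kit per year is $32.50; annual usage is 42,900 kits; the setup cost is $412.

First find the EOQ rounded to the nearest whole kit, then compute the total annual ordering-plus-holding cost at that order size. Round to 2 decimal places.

$33,894.87

Q* = √(2·D·S / H) = √(2·42,900·412 / 32.5) = √1,087,680.0 ≈ 1,042.92 → Q = 1,043 kits
Orders/yr = 42,900/1,043 = 41.131; ordering cost = 41.131 × $412 = $16,946.12
Average inventory = 1,043/2 = 521.5; holding cost = 521.5 × $32.5 = $16,948.75
Total = $16,946.12 + $16,948.75 = $33,894.87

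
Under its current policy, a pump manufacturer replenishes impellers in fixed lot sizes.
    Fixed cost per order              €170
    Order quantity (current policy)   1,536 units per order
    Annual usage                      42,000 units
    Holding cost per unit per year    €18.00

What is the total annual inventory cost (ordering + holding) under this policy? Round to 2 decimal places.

€18,472.44

Annual ordering cost = (D/Q)·S = (42,000/1,536) × 170 = €4,648.44
Annual holding cost  = (Q/2)·H = (1,536/2) × 18 = €13,824.00
Total = €4,648.44 + €13,824.00 = €18,472.44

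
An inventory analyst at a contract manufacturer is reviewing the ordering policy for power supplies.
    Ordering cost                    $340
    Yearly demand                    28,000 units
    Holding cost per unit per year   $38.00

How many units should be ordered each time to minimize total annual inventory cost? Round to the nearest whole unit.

2DS/H = 2·28,000·340/38 = 501,052.63
EOQ = √501,052.63 ≈ 707.85

708 units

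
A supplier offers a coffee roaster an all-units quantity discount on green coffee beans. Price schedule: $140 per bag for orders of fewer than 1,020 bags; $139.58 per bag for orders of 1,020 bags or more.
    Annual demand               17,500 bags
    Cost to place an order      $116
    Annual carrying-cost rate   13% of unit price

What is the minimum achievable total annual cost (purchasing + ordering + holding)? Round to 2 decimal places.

H₁ = 13%×$140 = $18.2000;  H₂ = 13%×$139.58 = $18.1454
EOQ₁ = √(2×17,500×116/18.2000) = 472.31  (< 1,020, feasible at tier 1)
EOQ₂ = √(2×17,500×116/18.1454) = 473.02  (< 1,020 → use Q = 1,020 at tier-2 price)
TC(tier 1 (EOQ₁), Q≈472.3) = $2,458,596.05
TC(tier 2, Q≈1,020.0) = $2,453,894.35
Minimum at tier 2: $2,453,894.35

$2,453,894.35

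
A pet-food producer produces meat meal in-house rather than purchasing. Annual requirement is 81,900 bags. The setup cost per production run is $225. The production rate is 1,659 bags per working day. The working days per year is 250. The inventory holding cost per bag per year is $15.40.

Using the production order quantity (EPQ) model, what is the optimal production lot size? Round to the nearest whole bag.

1,727 bags

Daily demand d = 81,900/250 = 327.600; p = 1659; 1 − d/p = 0.80253
EPQ = √(2DS / (H(1 − d/p)))
    = √(2 × 81,900 × 225 / (15.4 × 0.80253)) ≈ 1,726.86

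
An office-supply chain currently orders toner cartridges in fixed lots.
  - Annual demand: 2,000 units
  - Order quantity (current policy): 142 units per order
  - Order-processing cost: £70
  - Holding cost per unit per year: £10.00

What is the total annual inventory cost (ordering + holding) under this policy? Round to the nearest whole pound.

Orders/yr = 2,000/142 = 14.085; ordering cost = 14.085 × £70 = £985.92
Average inventory = 142/2 = 71; holding cost = 71 × £10 = £710.00
Total = £985.92 + £710.00 = £1,695.92

£1,696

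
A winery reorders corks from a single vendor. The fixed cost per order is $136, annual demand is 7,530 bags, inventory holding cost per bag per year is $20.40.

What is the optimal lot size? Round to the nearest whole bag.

EOQ = √(2DS/H) = √(2 × 7,530 × 136 / 20.4)
    = √(100,400.00) ≈ 316.86

317 bags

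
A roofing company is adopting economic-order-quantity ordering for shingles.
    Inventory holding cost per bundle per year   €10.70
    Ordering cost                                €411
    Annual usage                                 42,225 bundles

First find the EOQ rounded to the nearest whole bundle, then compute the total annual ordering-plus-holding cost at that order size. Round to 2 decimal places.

€19,271.37

2DS/H = 2·42,225·411/10.7 = 3,243,827.10
EOQ = √3,243,827.10 ≈ 1,801.06 → Q = 1,801 bundles
Annual ordering cost = (D/Q)·S = (42,225/1,801) × 411 = €9,636.02
Annual holding cost  = (Q/2)·H = (1,801/2) × 10.7 = €9,635.35
Total = €9,636.02 + €9,635.35 = €19,271.37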